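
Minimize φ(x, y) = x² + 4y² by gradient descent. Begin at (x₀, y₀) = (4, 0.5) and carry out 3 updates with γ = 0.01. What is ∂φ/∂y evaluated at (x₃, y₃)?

3.114752

∇φ = (2x, 8y)
(x₁, y₁) = (4, 0.5) − 0.01·(8, 4) = (3.92, 0.46)
(x₂, y₂) = (3.92, 0.46) − 0.01·(7.84, 3.68) = (3.8416, 0.4232)
(x₃, y₃) = (3.8416, 0.4232) − 0.01·(7.6832, 3.3856) = (3.764768, 0.389344)
∂φ/∂y at (3.764768, 0.389344) = 3.114752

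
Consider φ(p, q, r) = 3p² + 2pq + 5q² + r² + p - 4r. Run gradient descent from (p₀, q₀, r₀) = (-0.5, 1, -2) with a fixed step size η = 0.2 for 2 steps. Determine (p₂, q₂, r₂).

(0.22, 1, 0.56)

∇φ = (6p + 2q + 1, 2p + 10q, 2r - 4)
Step 1: at (-0.5, 1, -2), ∇φ = (0, 9, -8) → (-0.5, 1, -2) − 0.2·(0, 9, -8) = (-0.5, -0.8, -0.4)
Step 2: at (-0.5, -0.8, -0.4), ∇φ = (-3.6, -9, -4.8) → (-0.5, -0.8, -0.4) − 0.2·(-3.6, -9, -4.8) = (0.22, 1, 0.56)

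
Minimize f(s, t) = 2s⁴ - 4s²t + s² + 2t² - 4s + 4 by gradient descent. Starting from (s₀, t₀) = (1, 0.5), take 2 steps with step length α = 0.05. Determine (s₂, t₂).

(0.9344, 0.642)

∇f = (8s³ - 8st + 2s - 4, -4s² + 4t)
Step 1: at (1, 0.5), ∇f = (2, -2) → (1, 0.5) − 0.05·(2, -2) = (0.9, 0.6)
Step 2: at (0.9, 0.6), ∇f = (-0.688, -0.84) → (0.9, 0.6) − 0.05·(-0.688, -0.84) = (0.9344, 0.642)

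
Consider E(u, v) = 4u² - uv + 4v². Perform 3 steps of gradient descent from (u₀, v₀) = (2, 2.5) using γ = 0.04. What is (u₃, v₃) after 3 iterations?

(0.774272, 0.905344)

∇E = (8u - v, -u + 8v)
(u₁, v₁) = (2, 2.5) − 0.04·(13.5, 18) = (1.46, 1.78)
(u₂, v₂) = (1.46, 1.78) − 0.04·(9.9, 12.78) = (1.064, 1.2688)
(u₃, v₃) = (1.064, 1.2688) − 0.04·(7.2432, 9.0864) = (0.774272, 0.905344)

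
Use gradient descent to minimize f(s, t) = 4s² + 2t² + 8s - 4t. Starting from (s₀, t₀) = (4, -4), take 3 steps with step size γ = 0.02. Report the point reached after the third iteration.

∇f = (8s + 8, 4t - 4)
Step 1: at (4, -4), ∇f = (40, -20) → (4, -4) − 0.02·(40, -20) = (3.2, -3.6)
Step 2: at (3.2, -3.6), ∇f = (33.6, -18.4) → (3.2, -3.6) − 0.02·(33.6, -18.4) = (2.528, -3.232)
Step 3: at (2.528, -3.232), ∇f = (28.224, -16.928) → (2.528, -3.232) − 0.02·(28.224, -16.928) = (1.96352, -2.89344)

(1.96352, -2.89344)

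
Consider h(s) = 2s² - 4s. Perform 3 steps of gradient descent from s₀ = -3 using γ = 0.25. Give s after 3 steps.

1

h′(s) = 4s - 4
s₁ = -3 − 0.25·(-16) = 1
s₂ = 1 − 0.25·0 = 1
s₃ = 1 − 0.25·0 = 1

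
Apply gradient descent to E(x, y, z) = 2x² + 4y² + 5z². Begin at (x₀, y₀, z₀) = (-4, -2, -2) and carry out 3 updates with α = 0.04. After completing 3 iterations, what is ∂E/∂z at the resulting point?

-4.32

∇E = (4x, 8y, 10z)
(x₁, y₁, z₁) = (-4, -2, -2) − 0.04·(-16, -16, -20) = (-3.36, -1.36, -1.2)
(x₂, y₂, z₂) = (-3.36, -1.36, -1.2) − 0.04·(-13.44, -10.88, -12) = (-2.8224, -0.9248, -0.72)
(x₃, y₃, z₃) = (-2.8224, -0.9248, -0.72) − 0.04·(-11.2896, -7.3984, -7.2) = (-2.370816, -0.628864, -0.432)
∂E/∂z at (-2.370816, -0.628864, -0.432) = -4.32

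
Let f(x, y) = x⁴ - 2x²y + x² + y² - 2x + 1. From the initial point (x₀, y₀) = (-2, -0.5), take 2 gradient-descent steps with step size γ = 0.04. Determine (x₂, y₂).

(-0.20198912, -0.120608)

∇f = (4x³ - 4xy + 2x - 2, -2x² + 2y)
Step 1: at (-2, -0.5), ∇f = (-42, -9) → (-2, -0.5) − 0.04·(-42, -9) = (-0.32, -0.14)
Step 2: at (-0.32, -0.14), ∇f = (-2.950272, -0.4848) → (-0.32, -0.14) − 0.04·(-2.950272, -0.4848) = (-0.20198912, -0.120608)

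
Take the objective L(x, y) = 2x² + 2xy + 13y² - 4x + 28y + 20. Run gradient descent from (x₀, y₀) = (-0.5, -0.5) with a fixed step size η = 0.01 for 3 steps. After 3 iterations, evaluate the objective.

7.56497525

∇L = (4x + 2y - 4, 2x + 26y + 28)
Step 1: at (-0.5, -0.5), ∇L = (-7, 14) → (-0.5, -0.5) − 0.01·(-7, 14) = (-0.43, -0.64)
Step 2: at (-0.43, -0.64), ∇L = (-7, 10.5) → (-0.43, -0.64) − 0.01·(-7, 10.5) = (-0.36, -0.745)
Step 3: at (-0.36, -0.745), ∇L = (-6.93, 7.91) → (-0.36, -0.745) − 0.01·(-6.93, 7.91) = (-0.2907, -0.8241)
L(-0.2907, -0.8241) = 7.56497525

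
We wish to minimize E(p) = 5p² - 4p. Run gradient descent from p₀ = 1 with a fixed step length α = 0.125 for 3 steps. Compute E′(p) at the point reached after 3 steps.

-0.09375

E′(p) = 10p - 4
p₁ = 1 − 0.125·6 = 0.25
p₂ = 0.25 − 0.125·(-1.5) = 0.4375
p₃ = 0.4375 − 0.125·0.375 = 0.390625
E′(p) at (0.390625) = -0.09375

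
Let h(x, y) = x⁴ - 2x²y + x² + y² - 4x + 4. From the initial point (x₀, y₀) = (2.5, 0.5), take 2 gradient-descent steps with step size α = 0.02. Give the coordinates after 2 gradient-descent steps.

(1.24626104, 0.771556)

∇h = (4x³ - 4xy + 2x - 4, -2x² + 2y)
Step 1: at (2.5, 0.5), ∇h = (58.5, -11.5) → (2.5, 0.5) − 0.02·(58.5, -11.5) = (1.33, 0.73)
Step 2: at (1.33, 0.73), ∇h = (4.186948, -2.0778) → (1.33, 0.73) − 0.02·(4.186948, -2.0778) = (1.24626104, 0.771556)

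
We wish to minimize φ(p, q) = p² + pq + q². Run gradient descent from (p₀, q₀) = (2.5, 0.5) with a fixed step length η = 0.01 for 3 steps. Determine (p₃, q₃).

(2.3393085, 0.3987105)

∇φ = (2p + q, p + 2q)
(p₁, q₁) = (2.5, 0.5) − 0.01·(5.5, 3.5) = (2.445, 0.465)
(p₂, q₂) = (2.445, 0.465) − 0.01·(5.355, 3.375) = (2.39145, 0.43125)
(p₃, q₃) = (2.39145, 0.43125) − 0.01·(5.21415, 3.25395) = (2.3393085, 0.3987105)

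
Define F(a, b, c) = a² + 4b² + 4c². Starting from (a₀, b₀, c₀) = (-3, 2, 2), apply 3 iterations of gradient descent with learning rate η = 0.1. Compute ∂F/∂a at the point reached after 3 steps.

-3.072

∇F = (2a, 8b, 8c)
Step 1: at (-3, 2, 2), ∇F = (-6, 16, 16) → (-3, 2, 2) − 0.1·(-6, 16, 16) = (-2.4, 0.4, 0.4)
Step 2: at (-2.4, 0.4, 0.4), ∇F = (-4.8, 3.2, 3.2) → (-2.4, 0.4, 0.4) − 0.1·(-4.8, 3.2, 3.2) = (-1.92, 0.08, 0.08)
Step 3: at (-1.92, 0.08, 0.08), ∇F = (-3.84, 0.64, 0.64) → (-1.92, 0.08, 0.08) − 0.1·(-3.84, 0.64, 0.64) = (-1.536, 0.016, 0.016)
∂F/∂a at (-1.536, 0.016, 0.016) = -3.072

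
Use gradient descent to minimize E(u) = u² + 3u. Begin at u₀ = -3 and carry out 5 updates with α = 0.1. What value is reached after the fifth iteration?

-1.99152

E′(u) = 2u + 3
u₁ = -3 − 0.1·(-3) = -2.7
u₂ = -2.7 − 0.1·(-2.4) = -2.46
u₃ = -2.46 − 0.1·(-1.92) = -2.268
u₄ = -2.268 − 0.1·(-1.536) = -2.1144
u₅ = -2.1144 − 0.1·(-1.2288) = -1.99152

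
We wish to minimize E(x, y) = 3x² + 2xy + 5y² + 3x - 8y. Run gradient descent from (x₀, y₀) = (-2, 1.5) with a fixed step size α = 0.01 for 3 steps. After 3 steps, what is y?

∇E = (6x + 2y + 3, 2x + 10y - 8)
Step 1: at (-2, 1.5), ∇E = (-6, 3) → (-2, 1.5) − 0.01·(-6, 3) = (-1.94, 1.47)
Step 2: at (-1.94, 1.47), ∇E = (-5.7, 2.82) → (-1.94, 1.47) − 0.01·(-5.7, 2.82) = (-1.883, 1.4418)
Step 3: at (-1.883, 1.4418), ∇E = (-5.4144, 2.652) → (-1.883, 1.4418) − 0.01·(-5.4144, 2.652) = (-1.828856, 1.41528)
y = 1.41528

1.41528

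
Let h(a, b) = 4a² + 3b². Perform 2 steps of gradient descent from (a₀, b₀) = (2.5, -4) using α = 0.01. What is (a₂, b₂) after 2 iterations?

∇h = (8a, 6b)
(a₁, b₁) = (2.5, -4) − 0.01·(20, -24) = (2.3, -3.76)
(a₂, b₂) = (2.3, -3.76) − 0.01·(18.4, -22.56) = (2.116, -3.5344)

(2.116, -3.5344)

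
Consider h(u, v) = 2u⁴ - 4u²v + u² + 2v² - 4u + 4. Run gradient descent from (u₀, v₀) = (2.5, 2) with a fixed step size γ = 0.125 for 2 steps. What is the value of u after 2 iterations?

521.796875

∇h = (8u³ - 8uv + 2u - 4, -4u² + 4v)
(u₁, v₁) = (2.5, 2) − 0.125·(86, -17) = (-8.25, 4.125)
(u₂, v₂) = (-8.25, 4.125) − 0.125·(-4240.375, -255.75) = (521.796875, 36.09375)
u = 521.796875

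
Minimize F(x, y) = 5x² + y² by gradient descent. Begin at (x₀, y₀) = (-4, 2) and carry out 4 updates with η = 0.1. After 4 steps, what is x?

∇F = (10x, 2y)
Step 1: at (-4, 2), ∇F = (-40, 4) → (-4, 2) − 0.1·(-40, 4) = (0, 1.6)
Step 2: at (0, 1.6), ∇F = (0, 3.2) → (0, 1.6) − 0.1·(0, 3.2) = (0, 1.28)
Step 3: at (0, 1.28), ∇F = (0, 2.56) → (0, 1.28) − 0.1·(0, 2.56) = (0, 1.024)
Step 4: at (0, 1.024), ∇F = (0, 2.048) → (0, 1.024) − 0.1·(0, 2.048) = (0, 0.8192)
x = 0

0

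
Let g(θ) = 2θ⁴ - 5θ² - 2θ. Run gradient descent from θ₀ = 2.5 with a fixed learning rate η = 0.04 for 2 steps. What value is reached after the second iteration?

g′(θ) = 8θ³ - 10θ - 2
θ₁ = 2.5 − 0.04·98 = -1.42
θ₂ = -1.42 − 0.04·(-10.706304) = -0.99174784

-0.99174784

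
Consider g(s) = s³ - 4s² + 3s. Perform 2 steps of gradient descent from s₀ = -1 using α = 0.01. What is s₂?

-1.300188

g′(s) = 3s² - 8s + 3
Step 1: g′(-1) = 14; s₁ = -1 − 0.01·14 = -1.14
Step 2: g′(-1.14) = 16.0188; s₂ = -1.14 − 0.01·16.0188 = -1.300188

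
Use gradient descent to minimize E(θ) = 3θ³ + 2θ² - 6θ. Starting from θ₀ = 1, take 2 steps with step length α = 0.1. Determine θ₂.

E′(θ) = 9θ² + 4θ - 6
θ₁ = 1 − 0.1·7 = 0.3
θ₂ = 0.3 − 0.1·(-3.99) = 0.699

0.699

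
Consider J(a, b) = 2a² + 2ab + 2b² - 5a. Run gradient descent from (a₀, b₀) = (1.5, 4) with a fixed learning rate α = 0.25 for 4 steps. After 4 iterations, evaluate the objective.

-3.990234375

∇J = (4a + 2b - 5, 2a + 4b)
Step 1: at (1.5, 4), ∇J = (9, 19) → (1.5, 4) − 0.25·(9, 19) = (-0.75, -0.75)
Step 2: at (-0.75, -0.75), ∇J = (-9.5, -4.5) → (-0.75, -0.75) − 0.25·(-9.5, -4.5) = (1.625, 0.375)
Step 3: at (1.625, 0.375), ∇J = (2.25, 4.75) → (1.625, 0.375) − 0.25·(2.25, 4.75) = (1.0625, -0.8125)
Step 4: at (1.0625, -0.8125), ∇J = (-2.375, -1.125) → (1.0625, -0.8125) − 0.25·(-2.375, -1.125) = (1.65625, -0.53125)
J(1.65625, -0.53125) = -3.990234375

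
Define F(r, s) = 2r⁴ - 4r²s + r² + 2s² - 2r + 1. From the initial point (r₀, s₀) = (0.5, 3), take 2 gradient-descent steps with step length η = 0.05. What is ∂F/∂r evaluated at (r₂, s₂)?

7.462761968128

∇F = (8r³ - 8rs + 2r - 2, -4r² + 4s)
(r₁, s₁) = (0.5, 3) − 0.05·(-12, 11) = (1.1, 2.45)
(r₂, s₂) = (1.1, 2.45) − 0.05·(-10.712, 4.96) = (1.6356, 2.202)
∂F/∂r at (1.6356, 2.202) = 7.462761968128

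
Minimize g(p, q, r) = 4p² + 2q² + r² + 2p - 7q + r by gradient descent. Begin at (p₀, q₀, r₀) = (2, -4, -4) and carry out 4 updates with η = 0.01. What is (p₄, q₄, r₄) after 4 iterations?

(1.36188416, -3.13374272, -3.72828856)

∇g = (8p + 2, 4q - 7, 2r + 1)
Step 1: at (2, -4, -4), ∇g = (18, -23, -7) → (2, -4, -4) − 0.01·(18, -23, -7) = (1.82, -3.77, -3.93)
Step 2: at (1.82, -3.77, -3.93), ∇g = (16.56, -22.08, -6.86) → (1.82, -3.77, -3.93) − 0.01·(16.56, -22.08, -6.86) = (1.6544, -3.5492, -3.8614)
Step 3: at (1.6544, -3.5492, -3.8614), ∇g = (15.2352, -21.1968, -6.7228) → (1.6544, -3.5492, -3.8614) − 0.01·(15.2352, -21.1968, -6.7228) = (1.502048, -3.337232, -3.794172)
Step 4: at (1.502048, -3.337232, -3.794172), ∇g = (14.016384, -20.348928, -6.588344) → (1.502048, -3.337232, -3.794172) − 0.01·(14.016384, -20.348928, -6.588344) = (1.36188416, -3.13374272, -3.72828856)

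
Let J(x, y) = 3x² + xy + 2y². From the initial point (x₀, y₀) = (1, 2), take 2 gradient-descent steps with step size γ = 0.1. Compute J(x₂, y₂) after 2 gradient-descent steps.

∇J = (6x + y, x + 4y)
(x₁, y₁) = (1, 2) − 0.1·(8, 9) = (0.2, 1.1)
(x₂, y₂) = (0.2, 1.1) − 0.1·(2.3, 4.6) = (-0.03, 0.64)
J(-0.03, 0.64) = 0.8027

0.8027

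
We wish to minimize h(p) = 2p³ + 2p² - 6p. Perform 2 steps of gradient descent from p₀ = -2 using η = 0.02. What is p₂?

h′(p) = 6p² + 4p - 6
p₁ = -2 − 0.02·10 = -2.2
p₂ = -2.2 − 0.02·14.24 = -2.4848

-2.4848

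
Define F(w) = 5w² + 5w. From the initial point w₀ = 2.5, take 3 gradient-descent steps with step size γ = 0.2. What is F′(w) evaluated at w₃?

-30

F′(w) = 10w + 5
Step 1: F′(2.5) = 30; w₁ = 2.5 − 0.2·30 = -3.5
Step 2: F′(-3.5) = -30; w₂ = -3.5 − 0.2·(-30) = 2.5
Step 3: F′(2.5) = 30; w₃ = 2.5 − 0.2·30 = -3.5
F′(w) at (-3.5) = -30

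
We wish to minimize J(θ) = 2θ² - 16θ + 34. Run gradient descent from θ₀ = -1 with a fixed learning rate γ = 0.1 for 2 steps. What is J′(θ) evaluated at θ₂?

J′(θ) = 4θ - 16
Step 1: J′(-1) = -20; θ₁ = -1 − 0.1·(-20) = 1
Step 2: J′(1) = -12; θ₂ = 1 − 0.1·(-12) = 2.2
J′(θ) at (2.2) = -7.2

-7.2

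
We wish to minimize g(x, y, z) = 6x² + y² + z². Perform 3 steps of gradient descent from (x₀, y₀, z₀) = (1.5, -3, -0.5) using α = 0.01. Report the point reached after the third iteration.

(1.022208, -2.823576, -0.470596)

∇g = (12x, 2y, 2z)
(x₁, y₁, z₁) = (1.5, -3, -0.5) − 0.01·(18, -6, -1) = (1.32, -2.94, -0.49)
(x₂, y₂, z₂) = (1.32, -2.94, -0.49) − 0.01·(15.84, -5.88, -0.98) = (1.1616, -2.8812, -0.4802)
(x₃, y₃, z₃) = (1.1616, -2.8812, -0.4802) − 0.01·(13.9392, -5.7624, -0.9604) = (1.022208, -2.823576, -0.470596)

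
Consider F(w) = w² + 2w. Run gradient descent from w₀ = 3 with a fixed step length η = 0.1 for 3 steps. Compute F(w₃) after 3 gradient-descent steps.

F′(w) = 2w + 2
w₁ = 3 − 0.1·8 = 2.2
w₂ = 2.2 − 0.1·6.4 = 1.56
w₃ = 1.56 − 0.1·5.12 = 1.048
F(1.048) = 3.194304

3.194304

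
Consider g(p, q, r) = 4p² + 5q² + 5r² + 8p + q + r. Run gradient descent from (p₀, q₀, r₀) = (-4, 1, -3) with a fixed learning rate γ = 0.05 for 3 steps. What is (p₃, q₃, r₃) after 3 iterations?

(-1.648, 0.0375, -0.4625)

∇g = (8p + 8, 10q + 1, 10r + 1)
Step 1: at (-4, 1, -3), ∇g = (-24, 11, -29) → (-4, 1, -3) − 0.05·(-24, 11, -29) = (-2.8, 0.45, -1.55)
Step 2: at (-2.8, 0.45, -1.55), ∇g = (-14.4, 5.5, -14.5) → (-2.8, 0.45, -1.55) − 0.05·(-14.4, 5.5, -14.5) = (-2.08, 0.175, -0.825)
Step 3: at (-2.08, 0.175, -0.825), ∇g = (-8.64, 2.75, -7.25) → (-2.08, 0.175, -0.825) − 0.05·(-8.64, 2.75, -7.25) = (-1.648, 0.0375, -0.4625)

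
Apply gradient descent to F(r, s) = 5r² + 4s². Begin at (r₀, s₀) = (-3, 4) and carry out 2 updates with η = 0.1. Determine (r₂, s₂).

(0, 0.16)

∇F = (10r, 8s)
Step 1: at (-3, 4), ∇F = (-30, 32) → (-3, 4) − 0.1·(-30, 32) = (0, 0.8)
Step 2: at (0, 0.8), ∇F = (0, 6.4) → (0, 0.8) − 0.1·(0, 6.4) = (0, 0.16)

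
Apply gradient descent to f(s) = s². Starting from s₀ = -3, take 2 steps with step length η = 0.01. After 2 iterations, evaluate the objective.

8.30131344

f′(s) = 2s
Step 1: f′(-3) = -6; s₁ = -3 − 0.01·(-6) = -2.94
Step 2: f′(-2.94) = -5.88; s₂ = -2.94 − 0.01·(-5.88) = -2.8812
f(-2.8812) = 8.30131344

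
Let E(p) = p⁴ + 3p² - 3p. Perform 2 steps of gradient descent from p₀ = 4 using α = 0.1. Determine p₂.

5315.6412

E′(p) = 4p³ + 6p - 3
p₁ = 4 − 0.1·277 = -23.7
p₂ = -23.7 − 0.1·(-53393.412) = 5315.6412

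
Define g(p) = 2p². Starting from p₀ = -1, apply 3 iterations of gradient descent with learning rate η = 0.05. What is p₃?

-0.512

g′(p) = 4p
Step 1: g′(-1) = -4; p₁ = -1 − 0.05·(-4) = -0.8
Step 2: g′(-0.8) = -3.2; p₂ = -0.8 − 0.05·(-3.2) = -0.64
Step 3: g′(-0.64) = -2.56; p₃ = -0.64 − 0.05·(-2.56) = -0.512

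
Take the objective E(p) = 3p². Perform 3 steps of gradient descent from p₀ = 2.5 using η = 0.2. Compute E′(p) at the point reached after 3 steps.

-0.12

E′(p) = 6p
Step 1: E′(2.5) = 15; p₁ = 2.5 − 0.2·15 = -0.5
Step 2: E′(-0.5) = -3; p₂ = -0.5 − 0.2·(-3) = 0.1
Step 3: E′(0.1) = 0.6; p₃ = 0.1 − 0.2·0.6 = -0.02
E′(p) at (-0.02) = -0.12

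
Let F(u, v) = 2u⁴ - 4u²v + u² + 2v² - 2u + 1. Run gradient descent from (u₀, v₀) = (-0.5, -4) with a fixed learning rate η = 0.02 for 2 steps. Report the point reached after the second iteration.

∇F = (8u³ - 8uv + 2u - 2, -4u² + 4v)
(u₁, v₁) = (-0.5, -4) − 0.02·(-20, -17) = (-0.1, -3.66)
(u₂, v₂) = (-0.1, -3.66) − 0.02·(-5.136, -14.68) = (0.00272, -3.3664)

(0.00272, -3.3664)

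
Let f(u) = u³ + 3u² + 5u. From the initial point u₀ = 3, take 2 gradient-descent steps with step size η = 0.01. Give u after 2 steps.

f′(u) = 3u² + 6u + 5
u₁ = 3 − 0.01·50 = 2.5
u₂ = 2.5 − 0.01·38.75 = 2.1125

2.1125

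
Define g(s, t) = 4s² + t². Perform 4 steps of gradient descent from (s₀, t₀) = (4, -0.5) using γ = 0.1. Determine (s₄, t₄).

(0.0064, -0.2048)

∇g = (8s, 2t)
(s₁, t₁) = (4, -0.5) − 0.1·(32, -1) = (0.8, -0.4)
(s₂, t₂) = (0.8, -0.4) − 0.1·(6.4, -0.8) = (0.16, -0.32)
(s₃, t₃) = (0.16, -0.32) − 0.1·(1.28, -0.64) = (0.032, -0.256)
(s₄, t₄) = (0.032, -0.256) − 0.1·(0.256, -0.512) = (0.0064, -0.2048)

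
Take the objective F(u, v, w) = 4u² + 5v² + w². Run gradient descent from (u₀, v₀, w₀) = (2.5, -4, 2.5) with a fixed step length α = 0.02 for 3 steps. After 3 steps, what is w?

2.21184

∇F = (8u, 10v, 2w)
Step 1: at (2.5, -4, 2.5), ∇F = (20, -40, 5) → (2.5, -4, 2.5) − 0.02·(20, -40, 5) = (2.1, -3.2, 2.4)
Step 2: at (2.1, -3.2, 2.4), ∇F = (16.8, -32, 4.8) → (2.1, -3.2, 2.4) − 0.02·(16.8, -32, 4.8) = (1.764, -2.56, 2.304)
Step 3: at (1.764, -2.56, 2.304), ∇F = (14.112, -25.6, 4.608) → (1.764, -2.56, 2.304) − 0.02·(14.112, -25.6, 4.608) = (1.48176, -2.048, 2.21184)
w = 2.21184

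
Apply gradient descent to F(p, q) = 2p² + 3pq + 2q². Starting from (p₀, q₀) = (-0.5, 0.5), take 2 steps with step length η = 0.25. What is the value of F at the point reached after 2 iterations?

0.0791015625

∇F = (4p + 3q, 3p + 4q)
Step 1: at (-0.5, 0.5), ∇F = (-0.5, 0.5) → (-0.5, 0.5) − 0.25·(-0.5, 0.5) = (-0.375, 0.375)
Step 2: at (-0.375, 0.375), ∇F = (-0.375, 0.375) → (-0.375, 0.375) − 0.25·(-0.375, 0.375) = (-0.28125, 0.28125)
F(-0.28125, 0.28125) = 0.0791015625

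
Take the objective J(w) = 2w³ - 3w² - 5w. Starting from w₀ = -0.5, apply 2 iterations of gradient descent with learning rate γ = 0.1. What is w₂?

-0.3415

J′(w) = 6w² - 6w - 5
Step 1: J′(-0.5) = -0.5; w₁ = -0.5 − 0.1·(-0.5) = -0.45
Step 2: J′(-0.45) = -1.085; w₂ = -0.45 − 0.1·(-1.085) = -0.3415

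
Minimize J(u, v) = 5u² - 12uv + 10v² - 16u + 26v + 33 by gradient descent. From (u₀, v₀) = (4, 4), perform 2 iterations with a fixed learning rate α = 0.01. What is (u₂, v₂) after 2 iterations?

∇J = (10u - 12v - 16, -12u + 20v + 26)
Step 1: at (4, 4), ∇J = (-24, 58) → (4, 4) − 0.01·(-24, 58) = (4.24, 3.42)
Step 2: at (4.24, 3.42), ∇J = (-14.64, 43.52) → (4.24, 3.42) − 0.01·(-14.64, 43.52) = (4.3864, 2.9848)

(4.3864, 2.9848)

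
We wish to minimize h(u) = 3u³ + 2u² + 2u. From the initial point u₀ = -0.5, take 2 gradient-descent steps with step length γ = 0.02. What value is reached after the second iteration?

h′(u) = 9u² + 4u + 2
Step 1: h′(-0.5) = 2.25; u₁ = -0.5 − 0.02·2.25 = -0.545
Step 2: h′(-0.545) = 2.493225; u₂ = -0.545 − 0.02·2.493225 = -0.5948645

-0.5948645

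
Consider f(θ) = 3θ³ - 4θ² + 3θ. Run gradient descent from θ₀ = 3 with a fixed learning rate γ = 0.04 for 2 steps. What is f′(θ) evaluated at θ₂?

f′(θ) = 9θ² - 8θ + 3
θ₁ = 3 − 0.04·60 = 0.6
θ₂ = 0.6 − 0.04·1.44 = 0.5424
f′(θ) at (0.5424) = 1.30857984

1.30857984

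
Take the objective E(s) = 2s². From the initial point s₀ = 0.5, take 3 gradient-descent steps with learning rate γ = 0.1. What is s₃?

E′(s) = 4s
s₁ = 0.5 − 0.1·2 = 0.3
s₂ = 0.3 − 0.1·1.2 = 0.18
s₃ = 0.18 − 0.1·0.72 = 0.108

0.108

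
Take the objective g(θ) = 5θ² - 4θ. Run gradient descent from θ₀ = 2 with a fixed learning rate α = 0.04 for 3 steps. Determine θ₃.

0.7456

g′(θ) = 10θ - 4
θ₁ = 2 − 0.04·16 = 1.36
θ₂ = 1.36 − 0.04·9.6 = 0.976
θ₃ = 0.976 − 0.04·5.76 = 0.7456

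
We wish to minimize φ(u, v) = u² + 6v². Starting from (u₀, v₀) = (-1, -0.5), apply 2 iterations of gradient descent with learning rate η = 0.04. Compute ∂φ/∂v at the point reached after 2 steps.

∇φ = (2u, 12v)
(u₁, v₁) = (-1, -0.5) − 0.04·(-2, -6) = (-0.92, -0.26)
(u₂, v₂) = (-0.92, -0.26) − 0.04·(-1.84, -3.12) = (-0.8464, -0.1352)
∂φ/∂v at (-0.8464, -0.1352) = -1.6224

-1.6224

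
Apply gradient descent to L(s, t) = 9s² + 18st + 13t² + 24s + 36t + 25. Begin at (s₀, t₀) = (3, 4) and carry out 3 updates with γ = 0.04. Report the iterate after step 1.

∇L = (18s + 18t + 24, 18s + 26t + 36)
Step 1: at (3, 4), ∇L = (150, 194) → (3, 4) − 0.04·(150, 194) = (-3, -3.76)

(-3, -3.76)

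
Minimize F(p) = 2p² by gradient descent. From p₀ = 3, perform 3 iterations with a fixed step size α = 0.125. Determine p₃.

0.375

F′(p) = 4p
p₁ = 3 − 0.125·12 = 1.5
p₂ = 1.5 − 0.125·6 = 0.75
p₃ = 0.75 − 0.125·3 = 0.375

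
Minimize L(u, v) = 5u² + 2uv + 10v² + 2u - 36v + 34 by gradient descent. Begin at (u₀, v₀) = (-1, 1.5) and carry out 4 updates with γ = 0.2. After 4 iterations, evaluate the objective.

∇L = (10u + 2v + 2, 2u + 20v - 36)
Step 1: at (-1, 1.5), ∇L = (-5, -8) → (-1, 1.5) − 0.2·(-5, -8) = (0, 3.1)
Step 2: at (0, 3.1), ∇L = (8.2, 26) → (0, 3.1) − 0.2·(8.2, 26) = (-1.64, -2.1)
Step 3: at (-1.64, -2.1), ∇L = (-18.6, -81.28) → (-1.64, -2.1) − 0.2·(-18.6, -81.28) = (2.08, 14.156)
Step 4: at (2.08, 14.156), ∇L = (51.112, 251.28) → (2.08, 14.156) − 0.2·(51.112, 251.28) = (-8.1424, -36.1)
L(-8.1424, -36.1) = 15268.7898688

15268.7898688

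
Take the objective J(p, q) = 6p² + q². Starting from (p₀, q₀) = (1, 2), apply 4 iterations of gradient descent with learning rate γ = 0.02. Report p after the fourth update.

∇J = (12p, 2q)
Step 1: at (1, 2), ∇J = (12, 4) → (1, 2) − 0.02·(12, 4) = (0.76, 1.92)
Step 2: at (0.76, 1.92), ∇J = (9.12, 3.84) → (0.76, 1.92) − 0.02·(9.12, 3.84) = (0.5776, 1.8432)
Step 3: at (0.5776, 1.8432), ∇J = (6.9312, 3.6864) → (0.5776, 1.8432) − 0.02·(6.9312, 3.6864) = (0.438976, 1.769472)
Step 4: at (0.438976, 1.769472), ∇J = (5.267712, 3.538944) → (0.438976, 1.769472) − 0.02·(5.267712, 3.538944) = (0.33362176, 1.69869312)
p = 0.33362176

0.33362176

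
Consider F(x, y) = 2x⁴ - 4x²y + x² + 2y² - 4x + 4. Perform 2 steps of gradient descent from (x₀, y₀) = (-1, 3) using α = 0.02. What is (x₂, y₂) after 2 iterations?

(-1.3408, 2.728)

∇F = (8x³ - 8xy + 2x - 4, -4x² + 4y)
(x₁, y₁) = (-1, 3) − 0.02·(10, 8) = (-1.2, 2.84)
(x₂, y₂) = (-1.2, 2.84) − 0.02·(7.04, 5.6) = (-1.3408, 2.728)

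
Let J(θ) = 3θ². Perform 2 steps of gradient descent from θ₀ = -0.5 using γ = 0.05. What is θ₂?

-0.245

J′(θ) = 6θ
Step 1: J′(-0.5) = -3; θ₁ = -0.5 − 0.05·(-3) = -0.35
Step 2: J′(-0.35) = -2.1; θ₂ = -0.35 − 0.05·(-2.1) = -0.245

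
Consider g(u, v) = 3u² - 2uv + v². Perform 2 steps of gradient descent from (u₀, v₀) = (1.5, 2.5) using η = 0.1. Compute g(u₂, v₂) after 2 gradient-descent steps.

2.9656

∇g = (6u - 2v, -2u + 2v)
Step 1: at (1.5, 2.5), ∇g = (4, 2) → (1.5, 2.5) − 0.1·(4, 2) = (1.1, 2.3)
Step 2: at (1.1, 2.3), ∇g = (2, 2.4) → (1.1, 2.3) − 0.1·(2, 2.4) = (0.9, 2.06)
g(0.9, 2.06) = 2.9656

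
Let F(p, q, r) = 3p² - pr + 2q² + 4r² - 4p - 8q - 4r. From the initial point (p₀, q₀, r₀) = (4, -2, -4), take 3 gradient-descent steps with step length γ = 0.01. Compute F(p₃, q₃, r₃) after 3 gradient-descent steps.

∇F = (6p - r - 4, 4q - 8, -p + 8r - 4)
Step 1: at (4, -2, -4), ∇F = (24, -16, -40) → (4, -2, -4) − 0.01·(24, -16, -40) = (3.76, -1.84, -3.6)
Step 2: at (3.76, -1.84, -3.6), ∇F = (22.16, -15.36, -36.56) → (3.76, -1.84, -3.6) − 0.01·(22.16, -15.36, -36.56) = (3.5384, -1.6864, -3.2344)
Step 3: at (3.5384, -1.6864, -3.2344), ∇F = (20.4648, -14.7456, -33.4136) → (3.5384, -1.6864, -3.2344) − 0.01·(20.4648, -14.7456, -33.4136) = (3.333752, -1.538944, -2.900264)
F(3.333752, -1.538944, -2.900264) = 91.970890452096

91.970890452096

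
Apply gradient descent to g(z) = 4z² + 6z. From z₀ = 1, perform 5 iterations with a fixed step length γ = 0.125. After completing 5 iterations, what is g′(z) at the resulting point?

0

g′(z) = 8z + 6
z₁ = 1 − 0.125·14 = -0.75
z₂ = -0.75 − 0.125·0 = -0.75
z₃ = -0.75 − 0.125·0 = -0.75
z₄ = -0.75 − 0.125·0 = -0.75
z₅ = -0.75 − 0.125·0 = -0.75
g′(z) at (-0.75) = 0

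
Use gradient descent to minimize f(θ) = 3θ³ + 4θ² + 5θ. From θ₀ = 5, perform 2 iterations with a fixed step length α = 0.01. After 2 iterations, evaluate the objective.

30.117389893097

f′(θ) = 9θ² + 8θ + 5
Step 1: f′(5) = 270; θ₁ = 5 − 0.01·270 = 2.3
Step 2: f′(2.3) = 71.01; θ₂ = 2.3 − 0.01·71.01 = 1.5899
f(1.5899) = 30.117389893097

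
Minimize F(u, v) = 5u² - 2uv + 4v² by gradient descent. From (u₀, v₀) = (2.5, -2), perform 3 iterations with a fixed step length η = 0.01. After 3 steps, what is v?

∇F = (10u - 2v, -2u + 8v)
Step 1: at (2.5, -2), ∇F = (29, -21) → (2.5, -2) − 0.01·(29, -21) = (2.21, -1.79)
Step 2: at (2.21, -1.79), ∇F = (25.68, -18.74) → (2.21, -1.79) − 0.01·(25.68, -18.74) = (1.9532, -1.6026)
Step 3: at (1.9532, -1.6026), ∇F = (22.7372, -16.7272) → (1.9532, -1.6026) − 0.01·(22.7372, -16.7272) = (1.725828, -1.435328)
v = -1.435328

-1.435328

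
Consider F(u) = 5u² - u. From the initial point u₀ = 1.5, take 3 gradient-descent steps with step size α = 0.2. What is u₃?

F′(u) = 10u - 1
Step 1: F′(1.5) = 14; u₁ = 1.5 − 0.2·14 = -1.3
Step 2: F′(-1.3) = -14; u₂ = -1.3 − 0.2·(-14) = 1.5
Step 3: F′(1.5) = 14; u₃ = 1.5 − 0.2·14 = -1.3

-1.3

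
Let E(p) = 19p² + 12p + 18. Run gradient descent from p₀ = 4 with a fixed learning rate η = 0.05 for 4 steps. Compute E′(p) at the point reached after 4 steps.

107.6004

E′(p) = 38p + 12
p₁ = 4 − 0.05·164 = -4.2
p₂ = -4.2 − 0.05·(-147.6) = 3.18
p₃ = 3.18 − 0.05·132.84 = -3.462
p₄ = -3.462 − 0.05·(-119.556) = 2.5158
E′(p) at (2.5158) = 107.6004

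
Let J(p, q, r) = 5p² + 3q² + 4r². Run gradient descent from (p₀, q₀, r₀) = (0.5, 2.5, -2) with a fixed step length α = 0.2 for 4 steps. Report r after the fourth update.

-0.2592

∇J = (10p, 6q, 8r)
(p₁, q₁, r₁) = (0.5, 2.5, -2) − 0.2·(5, 15, -16) = (-0.5, -0.5, 1.2)
(p₂, q₂, r₂) = (-0.5, -0.5, 1.2) − 0.2·(-5, -3, 9.6) = (0.5, 0.1, -0.72)
(p₃, q₃, r₃) = (0.5, 0.1, -0.72) − 0.2·(5, 0.6, -5.76) = (-0.5, -0.02, 0.432)
(p₄, q₄, r₄) = (-0.5, -0.02, 0.432) − 0.2·(-5, -0.12, 3.456) = (0.5, 0.004, -0.2592)
r = -0.2592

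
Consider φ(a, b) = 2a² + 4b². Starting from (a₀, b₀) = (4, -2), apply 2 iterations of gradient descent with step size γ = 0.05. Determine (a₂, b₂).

(2.56, -0.72)

∇φ = (4a, 8b)
(a₁, b₁) = (4, -2) − 0.05·(16, -16) = (3.2, -1.2)
(a₂, b₂) = (3.2, -1.2) − 0.05·(12.8, -9.6) = (2.56, -0.72)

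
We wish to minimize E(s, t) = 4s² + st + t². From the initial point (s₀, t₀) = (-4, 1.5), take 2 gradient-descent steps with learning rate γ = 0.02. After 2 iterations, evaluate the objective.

∇E = (8s + t, s + 2t)
Step 1: at (-4, 1.5), ∇E = (-30.5, -1) → (-4, 1.5) − 0.02·(-30.5, -1) = (-3.39, 1.52)
Step 2: at (-3.39, 1.52), ∇E = (-25.6, -0.35) → (-3.39, 1.52) − 0.02·(-25.6, -0.35) = (-2.878, 1.527)
E(-2.878, 1.527) = 31.068559

31.068559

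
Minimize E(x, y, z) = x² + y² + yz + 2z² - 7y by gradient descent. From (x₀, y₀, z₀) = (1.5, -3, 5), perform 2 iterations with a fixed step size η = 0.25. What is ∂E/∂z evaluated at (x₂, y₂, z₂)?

∇E = (2x, 2y + z - 7, y + 4z)
Step 1: at (1.5, -3, 5), ∇E = (3, -8, 17) → (1.5, -3, 5) − 0.25·(3, -8, 17) = (0.75, -1, 0.75)
Step 2: at (0.75, -1, 0.75), ∇E = (1.5, -8.25, 2) → (0.75, -1, 0.75) − 0.25·(1.5, -8.25, 2) = (0.375, 1.0625, 0.25)
∂E/∂z at (0.375, 1.0625, 0.25) = 2.0625

2.0625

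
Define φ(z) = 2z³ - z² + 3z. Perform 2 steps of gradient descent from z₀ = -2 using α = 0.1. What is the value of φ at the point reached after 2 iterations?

φ′(z) = 6z² - 2z + 3
z₁ = -2 − 0.1·31 = -5.1
z₂ = -5.1 − 0.1·169.26 = -22.026
φ(-22.026) = -21922.815943152

-21922.815943152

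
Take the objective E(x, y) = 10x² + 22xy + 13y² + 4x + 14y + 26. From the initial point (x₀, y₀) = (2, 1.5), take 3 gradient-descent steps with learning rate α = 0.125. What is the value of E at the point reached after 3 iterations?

∇E = (20x + 22y + 4, 22x + 26y + 14)
Step 1: at (2, 1.5), ∇E = (77, 97) → (2, 1.5) − 0.125·(77, 97) = (-7.625, -10.625)
Step 2: at (-7.625, -10.625), ∇E = (-382.25, -430) → (-7.625, -10.625) − 0.125·(-382.25, -430) = (40.15625, 43.125)
Step 3: at (40.15625, 43.125), ∇E = (1755.875, 2018.6875) → (40.15625, 43.125) − 0.125·(1755.875, 2018.6875) = (-179.328125, -209.2109375)
E(-179.328125, -209.2109375) = 1712348.22467041015625

1712348.22467041015625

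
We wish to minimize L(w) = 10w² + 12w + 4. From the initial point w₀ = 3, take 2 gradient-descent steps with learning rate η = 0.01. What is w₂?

1.704

L′(w) = 20w + 12
w₁ = 3 − 0.01·72 = 2.28
w₂ = 2.28 − 0.01·57.6 = 1.704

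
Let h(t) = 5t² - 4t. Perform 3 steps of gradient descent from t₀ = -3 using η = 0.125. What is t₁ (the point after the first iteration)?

h′(t) = 10t - 4
Step 1: h′(-3) = -34; t₁ = -3 − 0.125·(-34) = 1.25

1.25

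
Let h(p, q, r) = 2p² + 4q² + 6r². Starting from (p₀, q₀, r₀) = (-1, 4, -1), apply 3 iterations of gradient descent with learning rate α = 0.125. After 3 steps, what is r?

∇h = (4p, 8q, 12r)
Step 1: at (-1, 4, -1), ∇h = (-4, 32, -12) → (-1, 4, -1) − 0.125·(-4, 32, -12) = (-0.5, 0, 0.5)
Step 2: at (-0.5, 0, 0.5), ∇h = (-2, 0, 6) → (-0.5, 0, 0.5) − 0.125·(-2, 0, 6) = (-0.25, 0, -0.25)
Step 3: at (-0.25, 0, -0.25), ∇h = (-1, 0, -3) → (-0.25, 0, -0.25) − 0.125·(-1, 0, -3) = (-0.125, 0, 0.125)
r = 0.125

0.125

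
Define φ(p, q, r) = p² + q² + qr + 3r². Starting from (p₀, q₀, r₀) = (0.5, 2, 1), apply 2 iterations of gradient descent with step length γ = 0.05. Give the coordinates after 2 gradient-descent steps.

∇φ = (2p, 2q + r, q + 6r)
Step 1: at (0.5, 2, 1), ∇φ = (1, 5, 8) → (0.5, 2, 1) − 0.05·(1, 5, 8) = (0.45, 1.75, 0.6)
Step 2: at (0.45, 1.75, 0.6), ∇φ = (0.9, 4.1, 5.35) → (0.45, 1.75, 0.6) − 0.05·(0.9, 4.1, 5.35) = (0.405, 1.545, 0.3325)

(0.405, 1.545, 0.3325)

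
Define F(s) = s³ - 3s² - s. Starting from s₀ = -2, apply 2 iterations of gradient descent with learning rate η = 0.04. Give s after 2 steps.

F′(s) = 3s² - 6s - 1
Step 1: F′(-2) = 23; s₁ = -2 − 0.04·23 = -2.92
Step 2: F′(-2.92) = 42.0992; s₂ = -2.92 − 0.04·42.0992 = -4.603968

-4.603968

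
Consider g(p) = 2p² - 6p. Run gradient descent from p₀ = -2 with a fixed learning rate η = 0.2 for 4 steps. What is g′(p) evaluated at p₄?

g′(p) = 4p - 6
Step 1: g′(-2) = -14; p₁ = -2 − 0.2·(-14) = 0.8
Step 2: g′(0.8) = -2.8; p₂ = 0.8 − 0.2·(-2.8) = 1.36
Step 3: g′(1.36) = -0.56; p₃ = 1.36 − 0.2·(-0.56) = 1.472
Step 4: g′(1.472) = -0.112; p₄ = 1.472 − 0.2·(-0.112) = 1.4944
g′(p) at (1.4944) = -0.0224

-0.0224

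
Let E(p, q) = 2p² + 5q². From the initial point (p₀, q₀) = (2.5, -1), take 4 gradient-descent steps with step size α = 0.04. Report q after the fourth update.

-0.1296

∇E = (4p, 10q)
Step 1: at (2.5, -1), ∇E = (10, -10) → (2.5, -1) − 0.04·(10, -10) = (2.1, -0.6)
Step 2: at (2.1, -0.6), ∇E = (8.4, -6) → (2.1, -0.6) − 0.04·(8.4, -6) = (1.764, -0.36)
Step 3: at (1.764, -0.36), ∇E = (7.056, -3.6) → (1.764, -0.36) − 0.04·(7.056, -3.6) = (1.48176, -0.216)
Step 4: at (1.48176, -0.216), ∇E = (5.92704, -2.16) → (1.48176, -0.216) − 0.04·(5.92704, -2.16) = (1.2446784, -0.1296)
q = -0.1296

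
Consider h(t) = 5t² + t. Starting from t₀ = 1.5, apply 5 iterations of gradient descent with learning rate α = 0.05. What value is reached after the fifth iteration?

h′(t) = 10t + 1
Step 1: h′(1.5) = 16; t₁ = 1.5 − 0.05·16 = 0.7
Step 2: h′(0.7) = 8; t₂ = 0.7 − 0.05·8 = 0.3
Step 3: h′(0.3) = 4; t₃ = 0.3 − 0.05·4 = 0.1
Step 4: h′(0.1) = 2; t₄ = 0.1 − 0.05·2 = 0
Step 5: h′(0) = 1; t₅ = 0 − 0.05·1 = -0.05

-0.05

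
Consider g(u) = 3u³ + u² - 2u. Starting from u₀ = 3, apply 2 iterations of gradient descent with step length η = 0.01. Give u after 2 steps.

g′(u) = 9u² + 2u - 2
Step 1: g′(3) = 85; u₁ = 3 − 0.01·85 = 2.15
Step 2: g′(2.15) = 43.9025; u₂ = 2.15 − 0.01·43.9025 = 1.710975

1.710975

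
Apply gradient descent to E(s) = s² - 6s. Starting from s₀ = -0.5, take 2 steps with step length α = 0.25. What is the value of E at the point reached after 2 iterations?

E′(s) = 2s - 6
s₁ = -0.5 − 0.25·(-7) = 1.25
s₂ = 1.25 − 0.25·(-3.5) = 2.125
E(2.125) = -8.234375

-8.234375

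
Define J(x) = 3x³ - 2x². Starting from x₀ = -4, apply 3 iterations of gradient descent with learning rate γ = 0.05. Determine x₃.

-2917.728

J′(x) = 9x² - 4x
Step 1: J′(-4) = 160; x₁ = -4 − 0.05·160 = -12
Step 2: J′(-12) = 1344; x₂ = -12 − 0.05·1344 = -79.2
Step 3: J′(-79.2) = 56770.56; x₃ = -79.2 − 0.05·56770.56 = -2917.728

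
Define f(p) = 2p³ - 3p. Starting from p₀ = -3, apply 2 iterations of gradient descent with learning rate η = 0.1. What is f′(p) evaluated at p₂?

f′(p) = 6p² - 3
Step 1: f′(-3) = 51; p₁ = -3 − 0.1·51 = -8.1
Step 2: f′(-8.1) = 390.66; p₂ = -8.1 − 0.1·390.66 = -47.166
f′(p) at (-47.166) = 13344.789336

13344.789336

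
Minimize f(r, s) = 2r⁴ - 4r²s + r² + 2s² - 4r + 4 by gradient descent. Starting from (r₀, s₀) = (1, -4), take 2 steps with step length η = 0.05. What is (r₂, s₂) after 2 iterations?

∇f = (8r³ - 8rs + 2r - 4, -4r² + 4s)
Step 1: at (1, -4), ∇f = (38, -20) → (1, -4) − 0.05·(38, -20) = (-0.9, -3)
Step 2: at (-0.9, -3), ∇f = (-33.232, -15.24) → (-0.9, -3) − 0.05·(-33.232, -15.24) = (0.7616, -2.238)

(0.7616, -2.238)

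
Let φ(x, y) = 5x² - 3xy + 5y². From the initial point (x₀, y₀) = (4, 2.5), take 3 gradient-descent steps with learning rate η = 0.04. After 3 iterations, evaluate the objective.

∇φ = (10x - 3y, -3x + 10y)
Step 1: at (4, 2.5), ∇φ = (32.5, 13) → (4, 2.5) − 0.04·(32.5, 13) = (2.7, 1.98)
Step 2: at (2.7, 1.98), ∇φ = (21.06, 11.7) → (2.7, 1.98) − 0.04·(21.06, 11.7) = (1.8576, 1.512)
Step 3: at (1.8576, 1.512), ∇φ = (14.04, 9.5472) → (1.8576, 1.512) − 0.04·(14.04, 9.5472) = (1.296, 1.130112)
φ(1.296, 1.130112) = 10.38997020672

10.38997020672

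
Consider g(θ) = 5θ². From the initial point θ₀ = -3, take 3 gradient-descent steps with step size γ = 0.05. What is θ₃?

g′(θ) = 10θ
θ₁ = -3 − 0.05·(-30) = -1.5
θ₂ = -1.5 − 0.05·(-15) = -0.75
θ₃ = -0.75 − 0.05·(-7.5) = -0.375

-0.375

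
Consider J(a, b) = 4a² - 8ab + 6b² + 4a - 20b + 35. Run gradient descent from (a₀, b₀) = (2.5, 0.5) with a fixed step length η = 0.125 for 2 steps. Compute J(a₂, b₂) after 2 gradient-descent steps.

∇J = (8a - 8b + 4, -8a + 12b - 20)
Step 1: at (2.5, 0.5), ∇J = (20, -34) → (2.5, 0.5) − 0.125·(20, -34) = (0, 4.75)
Step 2: at (0, 4.75), ∇J = (-34, 37) → (0, 4.75) − 0.125·(-34, 37) = (4.25, 0.125)
J(4.25, 0.125) = 117.59375

117.59375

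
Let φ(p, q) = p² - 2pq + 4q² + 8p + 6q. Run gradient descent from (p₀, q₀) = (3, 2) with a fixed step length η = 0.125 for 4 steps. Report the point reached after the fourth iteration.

∇φ = (2p - 2q + 8, -2p + 8q + 6)
(p₁, q₁) = (3, 2) − 0.125·(10, 16) = (1.75, 0)
(p₂, q₂) = (1.75, 0) − 0.125·(11.5, 2.5) = (0.3125, -0.3125)
(p₃, q₃) = (0.3125, -0.3125) − 0.125·(9.25, 2.875) = (-0.84375, -0.671875)
(p₄, q₄) = (-0.84375, -0.671875) − 0.125·(7.65625, 2.3125) = (-1.80078125, -0.9609375)

(-1.80078125, -0.9609375)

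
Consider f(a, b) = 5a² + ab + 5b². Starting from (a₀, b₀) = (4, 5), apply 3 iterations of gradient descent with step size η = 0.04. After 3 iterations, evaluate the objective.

∇f = (10a + b, a + 10b)
Step 1: at (4, 5), ∇f = (45, 54) → (4, 5) − 0.04·(45, 54) = (2.2, 2.84)
Step 2: at (2.2, 2.84), ∇f = (24.84, 30.6) → (2.2, 2.84) − 0.04·(24.84, 30.6) = (1.2064, 1.616)
Step 3: at (1.2064, 1.616), ∇f = (13.68, 17.3664) → (1.2064, 1.616) − 0.04·(13.68, 17.3664) = (0.6592, 0.921344)
f(0.6592, 0.921344) = 7.02444699648

7.02444699648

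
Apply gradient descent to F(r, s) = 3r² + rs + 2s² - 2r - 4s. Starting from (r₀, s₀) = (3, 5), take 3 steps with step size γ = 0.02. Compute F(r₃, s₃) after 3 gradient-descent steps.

∇F = (6r + s - 2, r + 4s - 4)
Step 1: at (3, 5), ∇F = (21, 19) → (3, 5) − 0.02·(21, 19) = (2.58, 4.62)
Step 2: at (2.58, 4.62), ∇F = (18.1, 17.06) → (2.58, 4.62) − 0.02·(18.1, 17.06) = (2.218, 4.2788)
Step 3: at (2.218, 4.2788), ∇F = (15.5868, 15.3332) → (2.218, 4.2788) − 0.02·(15.5868, 15.3332) = (1.906264, 3.972136)
F(1.906264, 3.972136) = 30.328123977984

30.328123977984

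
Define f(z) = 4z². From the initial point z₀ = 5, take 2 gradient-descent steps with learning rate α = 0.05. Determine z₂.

f′(z) = 8z
Step 1: f′(5) = 40; z₁ = 5 − 0.05·40 = 3
Step 2: f′(3) = 24; z₂ = 3 − 0.05·24 = 1.8

1.8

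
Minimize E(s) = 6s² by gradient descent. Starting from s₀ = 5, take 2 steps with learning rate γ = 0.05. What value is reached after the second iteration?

0.8

E′(s) = 12s
s₁ = 5 − 0.05·60 = 2
s₂ = 2 − 0.05·24 = 0.8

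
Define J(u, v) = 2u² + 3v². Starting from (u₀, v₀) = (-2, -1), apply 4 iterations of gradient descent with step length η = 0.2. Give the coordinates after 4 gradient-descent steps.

∇J = (4u, 6v)
(u₁, v₁) = (-2, -1) − 0.2·(-8, -6) = (-0.4, 0.2)
(u₂, v₂) = (-0.4, 0.2) − 0.2·(-1.6, 1.2) = (-0.08, -0.04)
(u₃, v₃) = (-0.08, -0.04) − 0.2·(-0.32, -0.24) = (-0.016, 0.008)
(u₄, v₄) = (-0.016, 0.008) − 0.2·(-0.064, 0.048) = (-0.0032, -0.0016)

(-0.0032, -0.0016)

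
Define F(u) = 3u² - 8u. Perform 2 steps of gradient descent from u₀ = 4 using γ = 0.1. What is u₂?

1.76

F′(u) = 6u - 8
u₁ = 4 − 0.1·16 = 2.4
u₂ = 2.4 − 0.1·6.4 = 1.76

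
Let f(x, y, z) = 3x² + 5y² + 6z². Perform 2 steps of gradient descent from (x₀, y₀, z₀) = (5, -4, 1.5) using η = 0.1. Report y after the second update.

∇f = (6x, 10y, 12z)
(x₁, y₁, z₁) = (5, -4, 1.5) − 0.1·(30, -40, 18) = (2, 0, -0.3)
(x₂, y₂, z₂) = (2, 0, -0.3) − 0.1·(12, 0, -3.6) = (0.8, 0, 0.06)
y = 0

0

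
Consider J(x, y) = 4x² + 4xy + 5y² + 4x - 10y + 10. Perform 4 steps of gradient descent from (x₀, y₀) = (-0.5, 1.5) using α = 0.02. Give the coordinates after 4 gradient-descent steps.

∇J = (8x + 4y + 4, 4x + 10y - 10)
Step 1: at (-0.5, 1.5), ∇J = (6, 3) → (-0.5, 1.5) − 0.02·(6, 3) = (-0.62, 1.44)
Step 2: at (-0.62, 1.44), ∇J = (4.8, 1.92) → (-0.62, 1.44) − 0.02·(4.8, 1.92) = (-0.716, 1.4016)
Step 3: at (-0.716, 1.4016), ∇J = (3.8784, 1.152) → (-0.716, 1.4016) − 0.02·(3.8784, 1.152) = (-0.793568, 1.37856)
Step 4: at (-0.793568, 1.37856), ∇J = (3.165696, 0.611328) → (-0.793568, 1.37856) − 0.02·(3.165696, 0.611328) = (-0.85688192, 1.36633344)

(-0.85688192, 1.36633344)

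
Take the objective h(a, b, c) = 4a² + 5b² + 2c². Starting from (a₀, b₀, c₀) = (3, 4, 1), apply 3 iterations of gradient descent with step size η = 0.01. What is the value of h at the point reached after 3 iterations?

65.909575627776

∇h = (8a, 10b, 4c)
Step 1: at (3, 4, 1), ∇h = (24, 40, 4) → (3, 4, 1) − 0.01·(24, 40, 4) = (2.76, 3.6, 0.96)
Step 2: at (2.76, 3.6, 0.96), ∇h = (22.08, 36, 3.84) → (2.76, 3.6, 0.96) − 0.01·(22.08, 36, 3.84) = (2.5392, 3.24, 0.9216)
Step 3: at (2.5392, 3.24, 0.9216), ∇h = (20.3136, 32.4, 3.6864) → (2.5392, 3.24, 0.9216) − 0.01·(20.3136, 32.4, 3.6864) = (2.336064, 2.916, 0.884736)
h(2.336064, 2.916, 0.884736) = 65.909575627776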